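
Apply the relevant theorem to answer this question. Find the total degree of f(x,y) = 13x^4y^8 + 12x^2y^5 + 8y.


Examine each term for its total degree (sum of exponents).
  Term '13x^4y^8' has total degree 4+8 = 12.
  Term '12x^2y^5' has total degree 2+5 = 7.
  Term '8y' has total degree 0+1 = 1.
The maximum total degree among all terms is 12.

12


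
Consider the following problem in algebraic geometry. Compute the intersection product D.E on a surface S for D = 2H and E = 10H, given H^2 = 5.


Using bilinearity of the intersection pairing on a surface S:
(aH).(bH) = ab * (H.H)
We have H^2 = 5.
D.E = (2H).(10H) = 2*10*5
= 20*5
= 100

100


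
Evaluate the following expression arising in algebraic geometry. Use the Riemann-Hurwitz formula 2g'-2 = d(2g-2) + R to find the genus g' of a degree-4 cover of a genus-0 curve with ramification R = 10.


Riemann-Hurwitz formula: 2g' - 2 = d(2g - 2) + R
Given: d = 4, g = 0, R = 10
2g' - 2 = 4*(2*0 - 2) + 10
2g' - 2 = 4*(-2) + 10
2g' - 2 = -8 + 10 = 2
2g' = 4
g' = 2

2


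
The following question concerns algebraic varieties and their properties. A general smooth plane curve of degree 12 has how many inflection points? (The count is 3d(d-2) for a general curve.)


For a general smooth plane curve C of degree d, the inflection points are
the intersection of C with its Hessian curve, which has degree 3(d-2).
By Bezout, the total intersection number is d * 3(d-2) = 12 * 30 = 360.
For a general curve every flex is ordinary, so each contributes
multiplicity 1 to C·Hess(C), and the number of distinct inflection
points is 3d(d-2).
Inflection points = 3*12*(12-2) = 3*12*10 = 360

360


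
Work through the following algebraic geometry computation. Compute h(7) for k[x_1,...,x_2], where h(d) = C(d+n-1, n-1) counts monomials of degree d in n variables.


The Hilbert function for the polynomial ring in 2 variables is:
h(d) = C(d+n-1, n-1)
h(7) = C(7+2-1, 2-1) = C(8, 1)
= 8! / (1! * 7!)
= 8

8


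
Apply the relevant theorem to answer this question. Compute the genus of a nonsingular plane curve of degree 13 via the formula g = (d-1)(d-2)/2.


Using the genus formula for smooth plane curves:
g = (d-1)(d-2)/2
g = (13-1)(13-2)/2
g = 12*11/2
g = 132/2 = 66

66


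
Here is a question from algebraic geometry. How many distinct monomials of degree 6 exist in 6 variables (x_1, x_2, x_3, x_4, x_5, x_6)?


The number of degree-6 monomials in 6 variables is C(d+n-1, n-1).
= C(6+6-1, 6-1) = C(11, 5)
= 462

462


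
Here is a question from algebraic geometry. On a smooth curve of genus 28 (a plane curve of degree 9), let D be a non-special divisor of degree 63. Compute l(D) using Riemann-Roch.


First, compute the genus of a smooth plane curve of degree 9:
g = (d-1)(d-2)/2 = (9-1)(9-2)/2 = 28
For a non-special divisor D (i.e., h^1(D) = 0), Riemann-Roch gives:
l(D) = deg(D) - g + 1
Since deg(D) = 63 >= 2g - 1 = 55, D is non-special.
l(D) = 63 - 28 + 1 = 36

36


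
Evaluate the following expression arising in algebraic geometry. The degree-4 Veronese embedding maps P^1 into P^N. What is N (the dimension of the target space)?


The Veronese embedding v_d: P^n -> P^N maps each point to all
degree-d monomials in n+1 homogeneous coordinates.
N = C(n+d, d) - 1
N = C(1+4, 4) - 1
N = C(5, 4) - 1
C(5, 4) = 5
N = 5 - 1 = 4

4


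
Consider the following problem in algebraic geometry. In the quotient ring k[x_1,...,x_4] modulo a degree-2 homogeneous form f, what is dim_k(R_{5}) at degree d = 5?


For R = k[x_1,...,x_n]/(f) with f homogeneous of degree e:
The Hilbert series is (1 - t^e)/(1 - t)^n.
So h(d) = C(d+n-1, n-1) - C(d-e+n-1, n-1) for d >= e.
With n=4, e=2, d=5:
C(5+4-1, 4-1) = C(8, 3) = 56
C(5-2+4-1, 4-1) = C(6, 3) = 20
h(5) = 56 - 20 = 36

36


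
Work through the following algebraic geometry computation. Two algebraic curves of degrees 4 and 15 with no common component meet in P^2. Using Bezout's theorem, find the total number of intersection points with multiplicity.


Bezout's theorem states the intersection count equals the product of degrees.
Intersection count = 4 * 15 = 60

60


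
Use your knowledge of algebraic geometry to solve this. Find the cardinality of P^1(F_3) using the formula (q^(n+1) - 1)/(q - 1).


P^1(F_3) has (q^(n+1) - 1)/(q - 1) points.
= 3^1 + 3^0
= 3 + 1
= 4

4


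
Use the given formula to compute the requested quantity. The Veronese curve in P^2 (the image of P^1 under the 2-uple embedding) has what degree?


The rational normal curve in P^2 is the image of P^1 under the 2-uple Veronese.
A general hyperplane in P^2 pulls back to a degree-2 form on P^1, which has 2 zeros,
so the curve meets a general hyperplane in 2 points. Degree = 2.

2


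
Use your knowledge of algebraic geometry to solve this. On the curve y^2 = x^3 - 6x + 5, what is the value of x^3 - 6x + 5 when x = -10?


Compute x^3 - 6x + 5 at x = -10:
x^3 = (-10)^3 = -1000
(-6)*x = (-6)*(-10) = 60
Sum: -1000 + 60 + 5 = -935

-935


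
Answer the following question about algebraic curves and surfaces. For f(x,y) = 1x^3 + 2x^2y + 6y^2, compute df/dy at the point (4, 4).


df/dy = 2*x^2 + 2*6*y^1
At (4,4): 2*4^2 + 2*6*4^1
= 32 + 48
= 80

80


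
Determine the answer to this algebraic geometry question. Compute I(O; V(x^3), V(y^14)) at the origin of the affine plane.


The intersection multiplicity of V(x^a) and V(y^b) at the origin is:
I(O; V(x^3), V(y^14)) = dim_k(k[x,y]/(x^3, y^14))
A basis for k[x,y]/(x^3, y^14) is the set of monomials x^i * y^j
where 0 <= i < 3 and 0 <= j < 14.
The number of such monomials is 3 * 14 = 42

42


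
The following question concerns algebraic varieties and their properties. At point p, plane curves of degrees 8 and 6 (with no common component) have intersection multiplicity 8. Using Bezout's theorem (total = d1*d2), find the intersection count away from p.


By Bezout's theorem, the total intersection number is d1 * d2.
Total = 8 * 6 = 48
Intersection multiplicity at p = 8
Remaining intersections = 48 - 8 = 40

40


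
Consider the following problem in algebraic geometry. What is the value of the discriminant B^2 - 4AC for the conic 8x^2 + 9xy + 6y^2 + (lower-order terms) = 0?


The discriminant of a conic Ax^2 + Bxy + Cy^2 + ... = 0 is B^2 - 4AC.
B^2 = 9^2 = 81
4AC = 4*8*6 = 192
Discriminant = 81 - 192 = -111

-111


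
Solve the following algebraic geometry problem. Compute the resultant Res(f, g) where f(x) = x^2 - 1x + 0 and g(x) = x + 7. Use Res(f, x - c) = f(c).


For Res(f, x - c), we evaluate f at x = c.
f(-7) = (-7)^2 - 1*(-7) + 0
= 49 + 7 + 0
= 56 + 0 = 56
Res(f, g) = 56

56


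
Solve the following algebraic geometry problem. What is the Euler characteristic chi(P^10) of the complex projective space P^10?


The complex projective space P^10 has one cell in each even real dimension 0, 2, ..., 20.
The cohomology groups are H^{2k}(P^10) = Z for k = 0,...,10, and 0 otherwise.
Euler characteristic = sum of Betti numbers = 1 per even-dimensional cohomology group.
chi(P^10) = 10 + 1 = 11

11


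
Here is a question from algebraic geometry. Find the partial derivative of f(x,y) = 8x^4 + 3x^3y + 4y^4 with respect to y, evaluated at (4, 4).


df/dy = 3*x^3 + 4*4*y^3
At (4,4): 3*4^3 + 4*4*4^3
= 192 + 1024
= 1216

1216


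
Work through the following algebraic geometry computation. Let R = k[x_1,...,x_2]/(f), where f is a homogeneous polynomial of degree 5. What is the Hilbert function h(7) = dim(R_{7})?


For R = k[x_1,...,x_n]/(f) with f homogeneous of degree e:
The Hilbert series is (1 - t^e)/(1 - t)^n.
So h(d) = C(d+n-1, n-1) - C(d-e+n-1, n-1) for d >= e.
With n=2, e=5, d=7:
C(7+2-1, 2-1) = C(8, 1) = 8
C(7-5+2-1, 2-1) = C(3, 1) = 3
h(7) = 8 - 3 = 5

5


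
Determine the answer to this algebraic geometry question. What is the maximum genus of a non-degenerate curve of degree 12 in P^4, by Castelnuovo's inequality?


Castelnuovo's bound: write d - 1 = m(r-1) + epsilon with 0 <= epsilon < r-1.
d - 1 = 12 - 1 = 11
r - 1 = 4 - 1 = 3
11 = 3*3 + 2, so m = 3, epsilon = 2
pi(d, r) = m(m-1)(r-1)/2 + m*epsilon
= 3*2*3/2 + 3*2
= 18/2 + 6
= 9 + 6 = 15

15


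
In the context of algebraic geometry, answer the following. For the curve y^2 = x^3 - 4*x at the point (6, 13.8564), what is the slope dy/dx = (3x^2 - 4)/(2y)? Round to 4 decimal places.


Using implicit differentiation of y^2 = x^3 - 4*x:
2y * dy/dx = 3x^2 - 4
dy/dx = (3x^2 - 4)/(2y)
Numerator: 3*6^2 - 4 = 104
Denominator: 2*13.8564 = 27.7128
dy/dx = 104/27.7128 = 3.7528

3.7528


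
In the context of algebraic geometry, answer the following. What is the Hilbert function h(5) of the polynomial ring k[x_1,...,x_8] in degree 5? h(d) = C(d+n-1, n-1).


The Hilbert function for the polynomial ring in 8 variables is:
h(d) = C(d+n-1, n-1)
h(5) = C(5+8-1, 8-1) = C(12, 7)
= 12! / (7! * 5!)
= 792

792


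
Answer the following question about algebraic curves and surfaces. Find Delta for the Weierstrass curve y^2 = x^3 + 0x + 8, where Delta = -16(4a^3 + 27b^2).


Compute each component:
4a^3 = 4*0^3 = 4*0 = 0
27b^2 = 27*8^2 = 27*64 = 1728
4a^3 + 27b^2 = 0 + 1728 = 1728
Delta = -16*1728 = -27648

-27648


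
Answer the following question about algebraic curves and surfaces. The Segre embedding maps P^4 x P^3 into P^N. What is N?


The Segre embedding maps P^m x P^n into P^N via
all products of coordinates from each factor.
N = (m+1)(n+1) - 1
N = (4+1)(3+1) - 1
N = 5*4 - 1
N = 20 - 1 = 19

19


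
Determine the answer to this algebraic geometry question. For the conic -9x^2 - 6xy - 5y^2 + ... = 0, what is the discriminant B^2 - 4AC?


The discriminant of a conic Ax^2 + Bxy + Cy^2 + ... = 0 is B^2 - 4AC.
B^2 = (-6)^2 = 36
4AC = 4*(-9)*(-5) = 180
Discriminant = 36 - 180 = -144

-144


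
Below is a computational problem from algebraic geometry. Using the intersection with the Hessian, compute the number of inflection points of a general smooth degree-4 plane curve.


For a general smooth plane curve C of degree d, the inflection points are
the intersection of C with its Hessian curve, which has degree 3(d-2).
By Bezout, the total intersection number is d * 3(d-2) = 4 * 6 = 24.
For a general curve every flex is ordinary, so each contributes
multiplicity 1 to C·Hess(C), and the number of distinct inflection
points is 3d(d-2).
Inflection points = 3*4*(4-2) = 3*4*2 = 24

24


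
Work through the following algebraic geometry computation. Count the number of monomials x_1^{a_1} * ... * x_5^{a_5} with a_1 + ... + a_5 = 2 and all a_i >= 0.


The number of degree-2 monomials in 5 variables is C(d+n-1, n-1).
= C(2+5-1, 5-1) = C(6, 4)
= 15

15


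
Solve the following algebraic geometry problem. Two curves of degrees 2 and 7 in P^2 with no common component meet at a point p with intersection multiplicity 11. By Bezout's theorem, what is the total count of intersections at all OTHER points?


By Bezout's theorem, the total intersection number is d1 * d2.
Total = 2 * 7 = 14
Intersection multiplicity at p = 11
Remaining intersections = 14 - 11 = 3

3


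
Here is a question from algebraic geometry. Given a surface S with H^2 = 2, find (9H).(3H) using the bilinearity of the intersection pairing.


Using bilinearity of the intersection pairing on a surface S:
(aH).(bH) = ab * (H.H)
We have H^2 = 2.
D.E = (9H).(3H) = 9*3*2
= 27*2
= 54

54


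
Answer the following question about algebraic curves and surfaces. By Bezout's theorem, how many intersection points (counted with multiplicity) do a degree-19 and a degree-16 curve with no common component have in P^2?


Bezout's theorem states the intersection count equals the product of degrees.
Intersection count = 19 * 16 = 304

304


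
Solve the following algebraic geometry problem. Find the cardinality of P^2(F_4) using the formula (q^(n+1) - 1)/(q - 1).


P^2(F_4) has (q^(n+1) - 1)/(q - 1) points.
= 4^2 + 4^1 + 4^0
= 16 + 4 + 1
= 21

21


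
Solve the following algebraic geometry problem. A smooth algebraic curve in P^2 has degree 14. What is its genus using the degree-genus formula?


Using the genus formula for smooth plane curves:
g = (d-1)(d-2)/2
g = (14-1)(14-2)/2
g = 13*12/2
g = 156/2 = 78

78


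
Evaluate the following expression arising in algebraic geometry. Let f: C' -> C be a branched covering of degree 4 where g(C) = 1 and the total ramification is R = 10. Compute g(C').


Riemann-Hurwitz formula: 2g' - 2 = d(2g - 2) + R
Given: d = 4, g = 1, R = 10
2g' - 2 = 4*(2*1 - 2) + 10
2g' - 2 = 4*0 + 10
2g' - 2 = 0 + 10 = 10
2g' = 12
g' = 6

6


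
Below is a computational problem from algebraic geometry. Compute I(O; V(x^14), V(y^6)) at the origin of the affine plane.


The intersection multiplicity of V(x^a) and V(y^b) at the origin is:
I(O; V(x^14), V(y^6)) = dim_k(k[x,y]/(x^14, y^6))
A basis for k[x,y]/(x^14, y^6) is the set of monomials x^i * y^j
where 0 <= i < 14 and 0 <= j < 6.
The number of such monomials is 14 * 6 = 84

84


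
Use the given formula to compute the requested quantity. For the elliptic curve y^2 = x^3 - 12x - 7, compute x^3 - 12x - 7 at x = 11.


Compute x^3 - 12x - 7 at x = 11:
x^3 = 11^3 = 1331
(-12)*x = (-12)*11 = -132
Sum: 1331 - 132 - 7 = 1192

1192


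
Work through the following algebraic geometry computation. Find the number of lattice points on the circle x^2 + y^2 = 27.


Systematically check integer values of x where x^2 <= 27.
For each valid x, check if 27 - x^2 is a perfect square.
Total integer solutions found: 0

0


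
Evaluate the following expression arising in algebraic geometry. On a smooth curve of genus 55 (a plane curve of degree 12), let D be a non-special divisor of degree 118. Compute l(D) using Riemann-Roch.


First, compute the genus of a smooth plane curve of degree 12:
g = (d-1)(d-2)/2 = (12-1)(12-2)/2 = 55
For a non-special divisor D (i.e., h^1(D) = 0), Riemann-Roch gives:
l(D) = deg(D) - g + 1
Since deg(D) = 118 >= 2g - 1 = 109, D is non-special.
l(D) = 118 - 55 + 1 = 64

64


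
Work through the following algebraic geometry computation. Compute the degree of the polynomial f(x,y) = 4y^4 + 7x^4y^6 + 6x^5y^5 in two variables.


Examine each term for its total degree (sum of exponents).
  Term '4y^4' has total degree 0+4 = 4.
  Term '7x^4y^6' has total degree 4+6 = 10.
  Term '6x^5y^5' has total degree 5+5 = 10.
The maximum total degree among all terms is 10.

10


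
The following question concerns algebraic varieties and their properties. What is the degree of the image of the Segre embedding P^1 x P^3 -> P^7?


The degree of the Segre variety P^1 x P^3 is C(m+n, m).
= C(4, 1)
= 4

4


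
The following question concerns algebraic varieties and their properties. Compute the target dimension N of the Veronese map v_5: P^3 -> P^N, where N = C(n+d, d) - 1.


The Veronese embedding v_d: P^n -> P^N maps each point to all
degree-d monomials in n+1 homogeneous coordinates.
N = C(n+d, d) - 1
N = C(3+5, 5) - 1
N = C(8, 5) - 1
C(8, 5) = 56
N = 56 - 1 = 55

55


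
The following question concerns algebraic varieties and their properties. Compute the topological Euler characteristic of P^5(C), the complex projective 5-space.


The complex projective space P^5 has one cell in each even real dimension 0, 2, ..., 10.
The cohomology groups are H^{2k}(P^5) = Z for k = 0,...,5, and 0 otherwise.
Euler characteristic = sum of Betti numbers = 1 per even-dimensional cohomology group.
chi(P^5) = 5 + 1 = 6

6


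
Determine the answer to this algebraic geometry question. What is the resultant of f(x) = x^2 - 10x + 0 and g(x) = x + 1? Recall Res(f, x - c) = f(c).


For Res(f, x - c), we evaluate f at x = c.
f(-1) = (-1)^2 - 10*(-1) + 0
= 1 + 10 + 0
= 11 + 0 = 11
Res(f, g) = 11

11


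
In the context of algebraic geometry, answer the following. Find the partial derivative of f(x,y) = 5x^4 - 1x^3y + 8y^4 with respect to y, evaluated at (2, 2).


df/dy = (-1)*x^3 + 4*8*y^3
At (2,2): (-1)*2^3 + 4*8*2^3
= -8 + 256
= 248

248


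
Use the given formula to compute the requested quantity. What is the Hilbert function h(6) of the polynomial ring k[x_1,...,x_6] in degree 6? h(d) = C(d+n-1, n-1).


The Hilbert function for the polynomial ring in 6 variables is:
h(d) = C(d+n-1, n-1)
h(6) = C(6+6-1, 6-1) = C(11, 5)
= 11! / (5! * 6!)
= 462

462


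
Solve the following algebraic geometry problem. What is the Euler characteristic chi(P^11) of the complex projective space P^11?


The complex projective space P^11 has one cell in each even real dimension 0, 2, ..., 22.
The cohomology groups are H^{2k}(P^11) = Z for k = 0,...,11, and 0 otherwise.
Euler characteristic = sum of Betti numbers = 1 per even-dimensional cohomology group.
chi(P^11) = 11 + 1 = 12

12


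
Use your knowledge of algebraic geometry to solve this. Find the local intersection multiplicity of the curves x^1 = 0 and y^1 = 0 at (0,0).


The intersection multiplicity of V(x^a) and V(y^b) at the origin is:
I(O; V(x^1), V(y^1)) = dim_k(k[x,y]/(x^1, y^1))
A basis for k[x,y]/(x^1, y^1) is the set of monomials x^i * y^j
where 0 <= i < 1 and 0 <= j < 1.
The number of such monomials is 1 * 1 = 1

1


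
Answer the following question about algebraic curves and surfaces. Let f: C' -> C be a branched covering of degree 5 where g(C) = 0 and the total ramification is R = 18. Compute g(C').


Riemann-Hurwitz formula: 2g' - 2 = d(2g - 2) + R
Given: d = 5, g = 0, R = 18
2g' - 2 = 5*(2*0 - 2) + 18
2g' - 2 = 5*(-2) + 18
2g' - 2 = -10 + 18 = 8
2g' = 10
g' = 5

5


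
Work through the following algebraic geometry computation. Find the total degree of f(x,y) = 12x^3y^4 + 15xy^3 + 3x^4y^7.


Examine each term for its total degree (sum of exponents).
  Term '12x^3y^4' has total degree 3+4 = 7.
  Term '15xy^3' has total degree 1+3 = 4.
  Term '3x^4y^7' has total degree 4+7 = 11.
The maximum total degree among all terms is 11.

11


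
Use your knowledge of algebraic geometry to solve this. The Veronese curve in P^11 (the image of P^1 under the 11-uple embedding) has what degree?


The rational normal curve in P^11 is the image of P^1 under the 11-uple Veronese.
A general hyperplane in P^11 pulls back to a degree-11 form on P^1, which has 11 zeros,
so the curve meets a general hyperplane in 11 points. Degree = 11.

11


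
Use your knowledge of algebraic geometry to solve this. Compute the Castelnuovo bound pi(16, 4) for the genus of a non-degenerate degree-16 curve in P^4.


Castelnuovo's bound: write d - 1 = m(r-1) + epsilon with 0 <= epsilon < r-1.
d - 1 = 16 - 1 = 15
r - 1 = 4 - 1 = 3
15 = 5*3 + 0, so m = 5, epsilon = 0
pi(d, r) = m(m-1)(r-1)/2 + m*epsilon
= 5*4*3/2 + 5*0
= 60/2 + 0
= 30 + 0 = 30

30


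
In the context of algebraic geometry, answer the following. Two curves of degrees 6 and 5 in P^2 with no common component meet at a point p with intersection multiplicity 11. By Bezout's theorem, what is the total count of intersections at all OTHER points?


By Bezout's theorem, the total intersection number is d1 * d2.
Total = 6 * 5 = 30
Intersection multiplicity at p = 11
Remaining intersections = 30 - 11 = 19

19


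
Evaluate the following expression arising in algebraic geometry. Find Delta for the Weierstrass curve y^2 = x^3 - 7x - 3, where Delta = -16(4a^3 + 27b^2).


Compute each component:
4a^3 = 4*(-7)^3 = 4*(-343) = -1372
27b^2 = 27*(-3)^2 = 27*9 = 243
4a^3 + 27b^2 = -1372 + 243 = -1129
Delta = -16*(-1129) = 18064

18064


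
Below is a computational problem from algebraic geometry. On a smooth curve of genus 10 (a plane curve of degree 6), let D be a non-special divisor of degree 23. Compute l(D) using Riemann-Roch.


First, compute the genus of a smooth plane curve of degree 6:
g = (d-1)(d-2)/2 = (6-1)(6-2)/2 = 10
For a non-special divisor D (i.e., h^1(D) = 0), Riemann-Roch gives:
l(D) = deg(D) - g + 1
Since deg(D) = 23 >= 2g - 1 = 19, D is non-special.
l(D) = 23 - 10 + 1 = 14

14


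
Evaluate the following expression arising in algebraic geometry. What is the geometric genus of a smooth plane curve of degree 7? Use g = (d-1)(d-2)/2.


Using the genus formula for smooth plane curves:
g = (d-1)(d-2)/2
g = (7-1)(7-2)/2
g = 6*5/2
g = 30/2 = 15

15


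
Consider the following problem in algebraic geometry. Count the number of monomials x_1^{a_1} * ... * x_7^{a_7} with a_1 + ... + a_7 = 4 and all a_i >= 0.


The number of degree-4 monomials in 7 variables is C(d+n-1, n-1).
= C(4+7-1, 7-1) = C(10, 6)
= 210

210


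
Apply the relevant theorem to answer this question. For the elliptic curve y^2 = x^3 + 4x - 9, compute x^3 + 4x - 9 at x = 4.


Compute x^3 + 4x - 9 at x = 4:
x^3 = 4^3 = 64
4*x = 4*4 = 16
Sum: 64 + 16 - 9 = 71

71


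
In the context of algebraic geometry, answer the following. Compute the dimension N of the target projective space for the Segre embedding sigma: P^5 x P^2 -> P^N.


The Segre embedding maps P^m x P^n into P^N via
all products of coordinates from each factor.
N = (m+1)(n+1) - 1
N = (5+1)(2+1) - 1
N = 6*3 - 1
N = 18 - 1 = 17

17


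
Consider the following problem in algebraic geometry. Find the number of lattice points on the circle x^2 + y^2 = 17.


Systematically check integer values of x where x^2 <= 17.
For each valid x, check if 17 - x^2 is a perfect square.
x=1: 17 - 1 = 16, sqrt = 4 (valid)
x=4: 17 - 16 = 1, sqrt = 1 (valid)
Total integer solutions found: 8

8


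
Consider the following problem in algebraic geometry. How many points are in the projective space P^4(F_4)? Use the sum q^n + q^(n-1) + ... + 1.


P^4(F_4) has (q^(n+1) - 1)/(q - 1) points.
= 4^4 + 4^3 + 4^2 + 4^1 + 4^0
= 256 + 64 + 16 + 4 + 1
= 341

341


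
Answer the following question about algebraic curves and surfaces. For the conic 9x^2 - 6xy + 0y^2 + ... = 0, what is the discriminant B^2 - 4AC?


The discriminant of a conic Ax^2 + Bxy + Cy^2 + ... = 0 is B^2 - 4AC.
B^2 = (-6)^2 = 36
4AC = 4*9*0 = 0
Discriminant = 36 + 0 = 36

36


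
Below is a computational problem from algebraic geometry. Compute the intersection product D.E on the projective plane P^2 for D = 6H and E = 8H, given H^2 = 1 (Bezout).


Using bilinearity of the intersection pairing on the projective plane P^2:
(aH).(bH) = ab * (H.H)
We have H^2 = 1 (Bezout).
D.E = (6H).(8H) = 6*8*1
= 48*1
= 48

48


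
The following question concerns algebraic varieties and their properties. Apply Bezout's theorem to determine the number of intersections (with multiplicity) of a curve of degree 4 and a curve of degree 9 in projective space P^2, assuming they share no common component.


Bezout's theorem states the intersection count equals the product of degrees.
Intersection count = 4 * 9 = 36

36


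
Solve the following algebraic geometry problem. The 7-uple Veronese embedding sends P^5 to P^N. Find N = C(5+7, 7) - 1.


The Veronese embedding v_d: P^n -> P^N maps each point to all
degree-d monomials in n+1 homogeneous coordinates.
N = C(n+d, d) - 1
N = C(5+7, 7) - 1
N = C(12, 7) - 1
C(12, 7) = 792
N = 792 - 1 = 791

791


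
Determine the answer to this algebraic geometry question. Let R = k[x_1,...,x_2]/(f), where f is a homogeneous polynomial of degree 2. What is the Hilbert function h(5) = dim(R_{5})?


For R = k[x_1,...,x_n]/(f) with f homogeneous of degree e:
The Hilbert series is (1 - t^e)/(1 - t)^n.
So h(d) = C(d+n-1, n-1) - C(d-e+n-1, n-1) for d >= e.
With n=2, e=2, d=5:
C(5+2-1, 2-1) = C(6, 1) = 6
C(5-2+2-1, 2-1) = C(4, 1) = 4
h(5) = 6 - 4 = 2

2


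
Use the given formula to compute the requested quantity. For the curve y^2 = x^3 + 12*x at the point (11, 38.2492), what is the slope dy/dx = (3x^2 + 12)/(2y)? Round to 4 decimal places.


Using implicit differentiation of y^2 = x^3 + 12*x:
2y * dy/dx = 3x^2 + 12
dy/dx = (3x^2 + 12)/(2y)
Numerator: 3*11^2 + 12 = 375
Denominator: 2*38.2492 = 76.4984
dy/dx = 375/76.4984 = 4.9021

4.9021


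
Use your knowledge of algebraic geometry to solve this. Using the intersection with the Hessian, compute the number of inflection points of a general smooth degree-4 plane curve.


For a general smooth plane curve C of degree d, the inflection points are
the intersection of C with its Hessian curve, which has degree 3(d-2).
By Bezout, the total intersection number is d * 3(d-2) = 4 * 6 = 24.
For a general curve every flex is ordinary, so each contributes
multiplicity 1 to C·Hess(C), and the number of distinct inflection
points is 3d(d-2).
Inflection points = 3*4*(4-2) = 3*4*2 = 24

24


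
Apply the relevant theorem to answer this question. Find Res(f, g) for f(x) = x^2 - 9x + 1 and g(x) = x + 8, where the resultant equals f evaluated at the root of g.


For Res(f, x - c), we evaluate f at x = c.
f(-8) = (-8)^2 - 9*(-8) + 1
= 64 + 72 + 1
= 136 + 1 = 137
Res(f, g) = 137

137


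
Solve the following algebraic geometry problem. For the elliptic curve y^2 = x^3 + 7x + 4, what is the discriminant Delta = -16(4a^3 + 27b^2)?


Compute each component:
4a^3 = 4*7^3 = 4*343 = 1372
27b^2 = 27*4^2 = 27*16 = 432
4a^3 + 27b^2 = 1372 + 432 = 1804
Delta = -16*1804 = -28864

-28864


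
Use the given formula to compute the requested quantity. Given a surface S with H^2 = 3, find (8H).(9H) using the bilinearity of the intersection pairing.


Using bilinearity of the intersection pairing on a surface S:
(aH).(bH) = ab * (H.H)
We have H^2 = 3.
D.E = (8H).(9H) = 8*9*3
= 72*3
= 216

216


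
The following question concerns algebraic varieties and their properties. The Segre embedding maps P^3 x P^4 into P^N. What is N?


The Segre embedding maps P^m x P^n into P^N via
all products of coordinates from each factor.
N = (m+1)(n+1) - 1
N = (3+1)(4+1) - 1
N = 4*5 - 1
N = 20 - 1 = 19

19


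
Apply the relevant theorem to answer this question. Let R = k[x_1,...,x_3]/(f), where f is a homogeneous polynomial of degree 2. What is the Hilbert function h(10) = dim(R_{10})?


For R = k[x_1,...,x_n]/(f) with f homogeneous of degree e:
The Hilbert series is (1 - t^e)/(1 - t)^n.
So h(d) = C(d+n-1, n-1) - C(d-e+n-1, n-1) for d >= e.
With n=3, e=2, d=10:
C(10+3-1, 3-1) = C(12, 2) = 66
C(10-2+3-1, 3-1) = C(10, 2) = 45
h(10) = 66 - 45 = 21

21


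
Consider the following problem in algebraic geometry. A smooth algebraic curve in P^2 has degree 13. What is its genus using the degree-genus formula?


Using the genus formula for smooth plane curves:
g = (d-1)(d-2)/2
g = (13-1)(13-2)/2
g = 12*11/2
g = 132/2 = 66

66


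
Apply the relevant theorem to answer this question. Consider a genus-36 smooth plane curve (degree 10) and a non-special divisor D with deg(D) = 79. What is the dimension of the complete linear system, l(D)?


First, compute the genus of a smooth plane curve of degree 10:
g = (d-1)(d-2)/2 = (10-1)(10-2)/2 = 36
For a non-special divisor D (i.e., h^1(D) = 0), Riemann-Roch gives:
l(D) = deg(D) - g + 1
Since deg(D) = 79 >= 2g - 1 = 71, D is non-special.
l(D) = 79 - 36 + 1 = 44

44


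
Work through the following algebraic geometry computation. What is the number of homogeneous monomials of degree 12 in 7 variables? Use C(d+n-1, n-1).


The number of degree-12 monomials in 7 variables is C(d+n-1, n-1).
= C(12+7-1, 7-1) = C(18, 6)
= 18564

18564


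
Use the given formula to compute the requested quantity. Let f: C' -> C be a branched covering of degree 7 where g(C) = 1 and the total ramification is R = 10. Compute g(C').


Riemann-Hurwitz formula: 2g' - 2 = d(2g - 2) + R
Given: d = 7, g = 1, R = 10
2g' - 2 = 7*(2*1 - 2) + 10
2g' - 2 = 7*0 + 10
2g' - 2 = 0 + 10 = 10
2g' = 12
g' = 6

6


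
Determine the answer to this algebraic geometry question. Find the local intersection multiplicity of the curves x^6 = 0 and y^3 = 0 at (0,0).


The intersection multiplicity of V(x^a) and V(y^b) at the origin is:
I(O; V(x^6), V(y^3)) = dim_k(k[x,y]/(x^6, y^3))
A basis for k[x,y]/(x^6, y^3) is the set of monomials x^i * y^j
where 0 <= i < 6 and 0 <= j < 3.
The number of such monomials is 6 * 3 = 18

18


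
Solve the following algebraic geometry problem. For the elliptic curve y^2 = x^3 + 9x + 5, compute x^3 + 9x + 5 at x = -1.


Compute x^3 + 9x + 5 at x = -1:
x^3 = (-1)^3 = -1
9*x = 9*(-1) = -9
Sum: -1 - 9 + 5 = -5

-5


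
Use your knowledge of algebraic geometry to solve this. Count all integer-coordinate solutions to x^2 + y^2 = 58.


Systematically check integer values of x where x^2 <= 58.
For each valid x, check if 58 - x^2 is a perfect square.
x=3: 58 - 9 = 49, sqrt = 7 (valid)
x=7: 58 - 49 = 9, sqrt = 3 (valid)
Total integer solutions found: 8

8


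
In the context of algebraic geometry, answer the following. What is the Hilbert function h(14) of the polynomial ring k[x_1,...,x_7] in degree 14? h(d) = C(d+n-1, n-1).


The Hilbert function for the polynomial ring in 7 variables is:
h(d) = C(d+n-1, n-1)
h(14) = C(14+7-1, 7-1) = C(20, 6)
= 20! / (6! * 14!)
= 38760

38760


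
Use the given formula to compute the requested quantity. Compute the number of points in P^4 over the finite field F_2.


P^4(F_2) has (q^(n+1) - 1)/(q - 1) points.
= 2^4 + 2^3 + 2^2 + 2^1 + 2^0
= 16 + 8 + 4 + 2 + 1
= 31

31


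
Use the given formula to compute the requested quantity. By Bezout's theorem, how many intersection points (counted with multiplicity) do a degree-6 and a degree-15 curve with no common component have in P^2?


Bezout's theorem states the intersection count equals the product of degrees.
Intersection count = 6 * 15 = 90

90


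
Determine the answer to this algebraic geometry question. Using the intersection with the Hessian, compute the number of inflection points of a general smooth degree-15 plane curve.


For a general smooth plane curve C of degree d, the inflection points are
the intersection of C with its Hessian curve, which has degree 3(d-2).
By Bezout, the total intersection number is d * 3(d-2) = 15 * 39 = 585.
For a general curve every flex is ordinary, so each contributes
multiplicity 1 to C·Hess(C), and the number of distinct inflection
points is 3d(d-2).
Inflection points = 3*15*(15-2) = 3*15*13 = 585

585


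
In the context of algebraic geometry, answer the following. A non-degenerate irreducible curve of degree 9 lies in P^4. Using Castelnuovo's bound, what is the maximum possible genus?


Castelnuovo's bound: write d - 1 = m(r-1) + epsilon with 0 <= epsilon < r-1.
d - 1 = 9 - 1 = 8
r - 1 = 4 - 1 = 3
8 = 2*3 + 2, so m = 2, epsilon = 2
pi(d, r) = m(m-1)(r-1)/2 + m*epsilon
= 2*1*3/2 + 2*2
= 6/2 + 4
= 3 + 4 = 7

7


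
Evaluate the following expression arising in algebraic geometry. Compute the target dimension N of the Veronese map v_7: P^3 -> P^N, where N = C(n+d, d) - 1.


The Veronese embedding v_d: P^n -> P^N maps each point to all
degree-d monomials in n+1 homogeneous coordinates.
N = C(n+d, d) - 1
N = C(3+7, 7) - 1
N = C(10, 7) - 1
C(10, 7) = 120
N = 120 - 1 = 119

119


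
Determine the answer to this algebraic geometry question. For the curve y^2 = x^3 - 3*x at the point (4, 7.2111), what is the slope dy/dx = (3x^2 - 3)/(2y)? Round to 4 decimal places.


Using implicit differentiation of y^2 = x^3 - 3*x:
2y * dy/dx = 3x^2 - 3
dy/dx = (3x^2 - 3)/(2y)
Numerator: 3*4^2 - 3 = 45
Denominator: 2*7.2111 = 14.4222
dy/dx = 45/14.4222 = 3.1202

3.1202


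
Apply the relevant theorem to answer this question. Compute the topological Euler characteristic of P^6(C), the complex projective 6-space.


The complex projective space P^6 has one cell in each even real dimension 0, 2, ..., 12.
The cohomology groups are H^{2k}(P^6) = Z for k = 0,...,6, and 0 otherwise.
Euler characteristic = sum of Betti numbers = 1 per even-dimensional cohomology group.
chi(P^6) = 6 + 1 = 7

7


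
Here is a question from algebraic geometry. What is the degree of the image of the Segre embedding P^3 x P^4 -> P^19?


The degree of the Segre variety P^3 x P^4 is C(m+n, m).
= C(7, 3)
= 35

35


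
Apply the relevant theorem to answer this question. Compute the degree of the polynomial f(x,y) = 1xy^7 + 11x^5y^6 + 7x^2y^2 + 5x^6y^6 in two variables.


Examine each term for its total degree (sum of exponents).
  Term '1xy^7' has total degree 1+7 = 8.
  Term '11x^5y^6' has total degree 5+6 = 11.
  Term '7x^2y^2' has total degree 2+2 = 4.
  Term '5x^6y^6' has total degree 6+6 = 12.
The maximum total degree among all terms is 12.

12


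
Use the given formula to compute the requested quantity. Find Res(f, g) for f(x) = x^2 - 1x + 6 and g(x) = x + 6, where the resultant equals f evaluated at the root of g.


For Res(f, x - c), we evaluate f at x = c.
f(-6) = (-6)^2 - 1*(-6) + 6
= 36 + 6 + 6
= 42 + 6 = 48
Res(f, g) = 48

48


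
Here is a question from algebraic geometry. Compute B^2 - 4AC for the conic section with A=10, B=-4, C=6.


The discriminant of a conic Ax^2 + Bxy + Cy^2 + ... = 0 is B^2 - 4AC.
B^2 = (-4)^2 = 16
4AC = 4*10*6 = 240
Discriminant = 16 - 240 = -224

-224


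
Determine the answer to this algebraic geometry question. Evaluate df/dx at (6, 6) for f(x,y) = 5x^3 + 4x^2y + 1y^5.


df/dx = 3*5*x^2 + 2*4*x^1*y
At (6,6): 3*5*6^2 + 2*4*6^1*6
= 540 + 288
= 828

828


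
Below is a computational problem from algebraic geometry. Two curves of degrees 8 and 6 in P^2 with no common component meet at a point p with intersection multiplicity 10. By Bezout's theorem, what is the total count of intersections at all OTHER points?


By Bezout's theorem, the total intersection number is d1 * d2.
Total = 8 * 6 = 48
Intersection multiplicity at p = 10
Remaining intersections = 48 - 10 = 38

38


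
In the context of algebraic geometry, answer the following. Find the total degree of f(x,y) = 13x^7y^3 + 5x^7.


Examine each term for its total degree (sum of exponents).
  Term '13x^7y^3' has total degree 7+3 = 10.
  Term '5x^7' has total degree 7+0 = 7.
The maximum total degree among all terms is 10.

10


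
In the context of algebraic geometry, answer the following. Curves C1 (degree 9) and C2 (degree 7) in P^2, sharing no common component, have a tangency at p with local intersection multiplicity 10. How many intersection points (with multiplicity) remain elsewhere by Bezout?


By Bezout's theorem, the total intersection number is d1 * d2.
Total = 9 * 7 = 63
Intersection multiplicity at p = 10
Remaining intersections = 63 - 10 = 53

53


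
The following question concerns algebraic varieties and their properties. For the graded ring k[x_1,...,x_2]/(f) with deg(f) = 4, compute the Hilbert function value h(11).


For R = k[x_1,...,x_n]/(f) with f homogeneous of degree e:
The Hilbert series is (1 - t^e)/(1 - t)^n.
So h(d) = C(d+n-1, n-1) - C(d-e+n-1, n-1) for d >= e.
With n=2, e=4, d=11:
C(11+2-1, 2-1) = C(12, 1) = 12
C(11-4+2-1, 2-1) = C(8, 1) = 8
h(11) = 12 - 8 = 4

4


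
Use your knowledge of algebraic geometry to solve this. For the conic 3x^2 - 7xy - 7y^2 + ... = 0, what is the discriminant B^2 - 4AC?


The discriminant of a conic Ax^2 + Bxy + Cy^2 + ... = 0 is B^2 - 4AC.
B^2 = (-7)^2 = 49
4AC = 4*3*(-7) = -84
Discriminant = 49 + 84 = 133

133


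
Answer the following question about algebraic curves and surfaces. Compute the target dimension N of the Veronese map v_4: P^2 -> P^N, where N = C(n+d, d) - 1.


The Veronese embedding v_d: P^n -> P^N maps each point to all
degree-d monomials in n+1 homogeneous coordinates.
N = C(n+d, d) - 1
N = C(2+4, 4) - 1
N = C(6, 4) - 1
C(6, 4) = 15
N = 15 - 1 = 14

14


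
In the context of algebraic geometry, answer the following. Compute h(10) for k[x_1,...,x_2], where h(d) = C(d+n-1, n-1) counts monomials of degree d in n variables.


The Hilbert function for the polynomial ring in 2 variables is:
h(d) = C(d+n-1, n-1)
h(10) = C(10+2-1, 2-1) = C(11, 1)
= 11! / (1! * 10!)
= 11

11


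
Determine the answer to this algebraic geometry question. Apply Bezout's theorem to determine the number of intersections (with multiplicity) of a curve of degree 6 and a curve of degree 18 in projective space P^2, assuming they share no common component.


Bezout's theorem states the intersection count equals the product of degrees.
Intersection count = 6 * 18 = 108

108


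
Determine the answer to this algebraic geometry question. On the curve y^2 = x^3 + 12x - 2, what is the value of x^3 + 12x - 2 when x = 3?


Compute x^3 + 12x - 2 at x = 3:
x^3 = 3^3 = 27
12*x = 12*3 = 36
Sum: 27 + 36 - 2 = 61

61


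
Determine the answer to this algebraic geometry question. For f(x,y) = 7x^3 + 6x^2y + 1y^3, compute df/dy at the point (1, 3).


df/dy = 6*x^2 + 3*1*y^2
At (1,3): 6*1^2 + 3*1*3^2
= 6 + 27
= 33

33


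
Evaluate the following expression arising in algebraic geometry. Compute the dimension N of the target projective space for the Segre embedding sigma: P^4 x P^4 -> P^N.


The Segre embedding maps P^m x P^n into P^N via
all products of coordinates from each factor.
N = (m+1)(n+1) - 1
N = (4+1)(4+1) - 1
N = 5*5 - 1
N = 25 - 1 = 24

24


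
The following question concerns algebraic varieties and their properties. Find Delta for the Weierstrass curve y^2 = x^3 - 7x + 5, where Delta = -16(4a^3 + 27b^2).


Compute each component:
4a^3 = 4*(-7)^3 = 4*(-343) = -1372
27b^2 = 27*5^2 = 27*25 = 675
4a^3 + 27b^2 = -1372 + 675 = -697
Delta = -16*(-697) = 11152

11152


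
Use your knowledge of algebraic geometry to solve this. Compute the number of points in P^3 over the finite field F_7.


P^3(F_7) has (q^(n+1) - 1)/(q - 1) points.
= 7^3 + 7^2 + 7^1 + 7^0
= 343 + 49 + 7 + 1
= 400

400


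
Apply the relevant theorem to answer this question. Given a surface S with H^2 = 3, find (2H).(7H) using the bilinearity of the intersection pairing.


Using bilinearity of the intersection pairing on a surface S:
(aH).(bH) = ab * (H.H)
We have H^2 = 3.
D.E = (2H).(7H) = 2*7*3
= 14*3
= 42

42


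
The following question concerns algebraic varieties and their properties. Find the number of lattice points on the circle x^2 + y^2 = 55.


Systematically check integer values of x where x^2 <= 55.
For each valid x, check if 55 - x^2 is a perfect square.
Total integer solutions found: 0

0


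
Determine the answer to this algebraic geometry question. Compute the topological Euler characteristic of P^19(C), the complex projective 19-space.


The complex projective space P^19 has one cell in each even real dimension 0, 2, ..., 38.
The cohomology groups are H^{2k}(P^19) = Z for k = 0,...,19, and 0 otherwise.
Euler characteristic = sum of Betti numbers = 1 per even-dimensional cohomology group.
chi(P^19) = 19 + 1 = 20

20


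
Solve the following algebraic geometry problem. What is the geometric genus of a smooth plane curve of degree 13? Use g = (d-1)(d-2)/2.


Using the genus formula for smooth plane curves:
g = (d-1)(d-2)/2
g = (13-1)(13-2)/2
g = 12*11/2
g = 132/2 = 66

66


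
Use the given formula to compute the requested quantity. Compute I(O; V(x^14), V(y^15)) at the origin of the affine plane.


The intersection multiplicity of V(x^a) and V(y^b) at the origin is:
I(O; V(x^14), V(y^15)) = dim_k(k[x,y]/(x^14, y^15))
A basis for k[x,y]/(x^14, y^15) is the set of monomials x^i * y^j
where 0 <= i < 14 and 0 <= j < 15.
The number of such monomials is 14 * 15 = 210

210


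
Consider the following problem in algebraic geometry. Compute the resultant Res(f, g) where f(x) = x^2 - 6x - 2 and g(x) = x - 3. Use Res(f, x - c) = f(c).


For Res(f, x - c), we evaluate f at x = c.
f(3) = 3^2 - 6*3 - 2
= 9 - 18 - 2
= -9 - 2 = -11
Res(f, g) = -11

-11


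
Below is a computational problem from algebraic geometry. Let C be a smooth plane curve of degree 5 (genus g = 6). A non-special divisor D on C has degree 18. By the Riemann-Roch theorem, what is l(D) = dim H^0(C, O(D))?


First, compute the genus of a smooth plane curve of degree 5:
g = (d-1)(d-2)/2 = (5-1)(5-2)/2 = 6
For a non-special divisor D (i.e., h^1(D) = 0), Riemann-Roch gives:
l(D) = deg(D) - g + 1
Since deg(D) = 18 >= 2g - 1 = 11, D is non-special.
l(D) = 18 - 6 + 1 = 13

13


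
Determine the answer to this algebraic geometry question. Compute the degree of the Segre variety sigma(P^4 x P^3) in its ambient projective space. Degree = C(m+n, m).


The degree of the Segre variety P^4 x P^3 is C(m+n, m).
= C(7, 4)
= 35

35
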